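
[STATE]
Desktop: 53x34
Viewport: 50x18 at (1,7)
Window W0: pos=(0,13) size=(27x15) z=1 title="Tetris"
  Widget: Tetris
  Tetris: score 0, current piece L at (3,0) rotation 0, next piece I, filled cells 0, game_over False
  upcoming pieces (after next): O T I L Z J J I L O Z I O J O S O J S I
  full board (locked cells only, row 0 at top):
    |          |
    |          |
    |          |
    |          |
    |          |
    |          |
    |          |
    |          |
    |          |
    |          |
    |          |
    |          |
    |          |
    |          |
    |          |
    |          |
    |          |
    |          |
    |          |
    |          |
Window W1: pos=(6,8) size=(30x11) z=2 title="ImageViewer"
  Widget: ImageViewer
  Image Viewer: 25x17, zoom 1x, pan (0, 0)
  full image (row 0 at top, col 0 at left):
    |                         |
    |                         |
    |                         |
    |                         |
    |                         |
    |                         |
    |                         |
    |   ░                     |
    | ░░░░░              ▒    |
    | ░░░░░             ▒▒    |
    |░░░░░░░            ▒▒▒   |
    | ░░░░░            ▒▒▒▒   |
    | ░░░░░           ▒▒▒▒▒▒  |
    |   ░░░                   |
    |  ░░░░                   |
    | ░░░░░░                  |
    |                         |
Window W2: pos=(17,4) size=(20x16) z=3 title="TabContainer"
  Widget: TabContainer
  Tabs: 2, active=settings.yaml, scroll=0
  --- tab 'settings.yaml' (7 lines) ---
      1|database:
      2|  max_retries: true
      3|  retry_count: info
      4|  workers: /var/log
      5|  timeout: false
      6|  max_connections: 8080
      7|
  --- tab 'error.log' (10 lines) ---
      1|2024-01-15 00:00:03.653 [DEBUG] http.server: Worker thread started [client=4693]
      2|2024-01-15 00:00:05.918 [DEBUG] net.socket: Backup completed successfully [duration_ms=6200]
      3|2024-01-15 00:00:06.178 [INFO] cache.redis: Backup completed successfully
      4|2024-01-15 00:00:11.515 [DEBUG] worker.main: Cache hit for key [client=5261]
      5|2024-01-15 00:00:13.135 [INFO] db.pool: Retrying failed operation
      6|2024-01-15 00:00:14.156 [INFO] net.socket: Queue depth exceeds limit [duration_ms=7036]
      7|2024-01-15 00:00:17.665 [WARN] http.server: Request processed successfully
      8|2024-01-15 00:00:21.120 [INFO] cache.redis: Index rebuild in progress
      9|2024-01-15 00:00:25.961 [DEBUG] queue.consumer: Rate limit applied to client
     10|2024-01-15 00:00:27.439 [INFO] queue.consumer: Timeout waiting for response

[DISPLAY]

                ┃[settings.yaml]│ e┃              
     ┏━━━━━━━━━━┃──────────────────┃              
     ┃ ImageView┃database:         ┃              
     ┠──────────┃  max_retries: tru┃              
     ┃          ┃  retry_count: inf┃              
     ┃          ┃  workers: /var/lo┃              
━━━━━┃          ┃  timeout: false  ┃              
 Tetr┃          ┃  max_connections:┃              
─────┃          ┃                  ┃              
     ┃          ┃                  ┃              
     ┃          ┃                  ┃              
     ┗━━━━━━━━━━┃                  ┃              
          │     ┗━━━━━━━━━━━━━━━━━━┛              
          │              ┃                        
          │              ┃                        
          │Score:        ┃                        
          │0             ┃                        
          │              ┃                        


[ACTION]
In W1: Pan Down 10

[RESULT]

                ┃[settings.yaml]│ e┃              
     ┏━━━━━━━━━━┃──────────────────┃              
     ┃ ImageView┃database:         ┃              
     ┠──────────┃  max_retries: tru┃              
     ┃░░░░░░░   ┃  retry_count: inf┃              
     ┃ ░░░░░    ┃  workers: /var/lo┃              
━━━━━┃ ░░░░░    ┃  timeout: false  ┃              
 Tetr┃   ░░░    ┃  max_connections:┃              
─────┃  ░░░░    ┃                  ┃              
     ┃ ░░░░░░   ┃                  ┃              
     ┃          ┃                  ┃              
     ┗━━━━━━━━━━┃                  ┃              
          │     ┗━━━━━━━━━━━━━━━━━━┛              
          │              ┃                        
          │              ┃                        
          │Score:        ┃                        
          │0             ┃                        
          │              ┃                        


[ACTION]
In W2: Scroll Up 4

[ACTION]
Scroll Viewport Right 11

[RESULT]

              ┃[settings.yaml]│ e┃                
   ┏━━━━━━━━━━┃──────────────────┃                
   ┃ ImageView┃database:         ┃                
   ┠──────────┃  max_retries: tru┃                
   ┃░░░░░░░   ┃  retry_count: inf┃                
   ┃ ░░░░░    ┃  workers: /var/lo┃                
━━━┃ ░░░░░    ┃  timeout: false  ┃                
etr┃   ░░░    ┃  max_connections:┃                
───┃  ░░░░    ┃                  ┃                
   ┃ ░░░░░░   ┃                  ┃                
   ┃          ┃                  ┃                
   ┗━━━━━━━━━━┃                  ┃                
        │     ┗━━━━━━━━━━━━━━━━━━┛                
        │              ┃                          
        │              ┃                          
        │Score:        ┃                          
        │0             ┃                          
        │              ┃                          


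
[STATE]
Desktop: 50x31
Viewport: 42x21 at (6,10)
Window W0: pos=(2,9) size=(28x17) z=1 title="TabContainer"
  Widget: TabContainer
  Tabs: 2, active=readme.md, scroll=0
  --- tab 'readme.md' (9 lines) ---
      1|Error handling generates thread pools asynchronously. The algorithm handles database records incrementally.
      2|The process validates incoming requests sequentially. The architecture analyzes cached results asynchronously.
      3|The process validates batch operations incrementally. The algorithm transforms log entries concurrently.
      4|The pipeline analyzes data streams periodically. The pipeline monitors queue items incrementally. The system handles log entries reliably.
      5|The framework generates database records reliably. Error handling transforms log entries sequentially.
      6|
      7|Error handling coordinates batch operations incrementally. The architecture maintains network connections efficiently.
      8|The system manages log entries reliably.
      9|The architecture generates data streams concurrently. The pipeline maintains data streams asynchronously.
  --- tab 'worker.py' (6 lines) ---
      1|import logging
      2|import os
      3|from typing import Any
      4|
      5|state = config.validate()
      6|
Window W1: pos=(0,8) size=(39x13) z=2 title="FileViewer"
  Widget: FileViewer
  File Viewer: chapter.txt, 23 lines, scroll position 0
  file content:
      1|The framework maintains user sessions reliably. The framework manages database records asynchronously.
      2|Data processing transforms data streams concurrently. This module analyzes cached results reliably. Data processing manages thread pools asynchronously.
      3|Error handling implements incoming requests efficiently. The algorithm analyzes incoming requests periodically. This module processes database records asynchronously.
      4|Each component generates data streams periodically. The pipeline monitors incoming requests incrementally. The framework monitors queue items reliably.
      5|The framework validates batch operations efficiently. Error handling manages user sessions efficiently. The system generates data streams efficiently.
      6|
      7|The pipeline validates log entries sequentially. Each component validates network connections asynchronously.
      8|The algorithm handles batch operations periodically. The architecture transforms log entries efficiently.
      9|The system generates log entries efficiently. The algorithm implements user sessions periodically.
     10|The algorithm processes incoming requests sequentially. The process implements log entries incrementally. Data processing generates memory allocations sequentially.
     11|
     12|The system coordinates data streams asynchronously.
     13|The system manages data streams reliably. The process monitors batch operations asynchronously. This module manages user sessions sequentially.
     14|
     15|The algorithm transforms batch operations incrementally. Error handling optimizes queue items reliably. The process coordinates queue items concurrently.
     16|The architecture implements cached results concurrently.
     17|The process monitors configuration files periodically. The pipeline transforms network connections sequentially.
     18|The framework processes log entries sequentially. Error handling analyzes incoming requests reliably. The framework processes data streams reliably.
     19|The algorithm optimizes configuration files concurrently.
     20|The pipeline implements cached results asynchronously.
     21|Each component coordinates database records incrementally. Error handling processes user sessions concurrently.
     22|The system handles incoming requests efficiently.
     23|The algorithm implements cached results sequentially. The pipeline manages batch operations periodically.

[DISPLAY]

────────────────────────────────┨         
ramework maintains user session▲┃         
processing transforms data stre█┃         
 handling implements incoming r░┃         
component generates data stream░┃         
ramework validates batch operat░┃         
                               ░┃         
ipeline validates log entries s░┃         
lgorithm handles batch operatio░┃         
ystem generates log entries eff▼┃         
━━━━━━━━━━━━━━━━━━━━━━━━━━━━━━━━┛         
 system manages log ent┃                  
 architecture generates┃                  
                       ┃                  
                       ┃                  
━━━━━━━━━━━━━━━━━━━━━━━┛                  
                                          
                                          
                                          
                                          
                                          


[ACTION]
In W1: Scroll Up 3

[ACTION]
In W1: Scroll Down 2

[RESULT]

────────────────────────────────┨         
 handling implements incoming r▲┃         
component generates data stream░┃         
ramework validates batch operat█┃         
                               ░┃         
ipeline validates log entries s░┃         
lgorithm handles batch operatio░┃         
ystem generates log entries eff░┃         
lgorithm processes incoming req░┃         
                               ▼┃         
━━━━━━━━━━━━━━━━━━━━━━━━━━━━━━━━┛         
 system manages log ent┃                  
 architecture generates┃                  
                       ┃                  
                       ┃                  
━━━━━━━━━━━━━━━━━━━━━━━┛                  
                                          
                                          
                                          
                                          
                                          


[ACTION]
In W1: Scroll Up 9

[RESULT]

────────────────────────────────┨         
ramework maintains user session▲┃         
processing transforms data stre█┃         
 handling implements incoming r░┃         
component generates data stream░┃         
ramework validates batch operat░┃         
                               ░┃         
ipeline validates log entries s░┃         
lgorithm handles batch operatio░┃         
ystem generates log entries eff▼┃         
━━━━━━━━━━━━━━━━━━━━━━━━━━━━━━━━┛         
 system manages log ent┃                  
 architecture generates┃                  
                       ┃                  
                       ┃                  
━━━━━━━━━━━━━━━━━━━━━━━┛                  
                                          
                                          
                                          
                                          
                                          


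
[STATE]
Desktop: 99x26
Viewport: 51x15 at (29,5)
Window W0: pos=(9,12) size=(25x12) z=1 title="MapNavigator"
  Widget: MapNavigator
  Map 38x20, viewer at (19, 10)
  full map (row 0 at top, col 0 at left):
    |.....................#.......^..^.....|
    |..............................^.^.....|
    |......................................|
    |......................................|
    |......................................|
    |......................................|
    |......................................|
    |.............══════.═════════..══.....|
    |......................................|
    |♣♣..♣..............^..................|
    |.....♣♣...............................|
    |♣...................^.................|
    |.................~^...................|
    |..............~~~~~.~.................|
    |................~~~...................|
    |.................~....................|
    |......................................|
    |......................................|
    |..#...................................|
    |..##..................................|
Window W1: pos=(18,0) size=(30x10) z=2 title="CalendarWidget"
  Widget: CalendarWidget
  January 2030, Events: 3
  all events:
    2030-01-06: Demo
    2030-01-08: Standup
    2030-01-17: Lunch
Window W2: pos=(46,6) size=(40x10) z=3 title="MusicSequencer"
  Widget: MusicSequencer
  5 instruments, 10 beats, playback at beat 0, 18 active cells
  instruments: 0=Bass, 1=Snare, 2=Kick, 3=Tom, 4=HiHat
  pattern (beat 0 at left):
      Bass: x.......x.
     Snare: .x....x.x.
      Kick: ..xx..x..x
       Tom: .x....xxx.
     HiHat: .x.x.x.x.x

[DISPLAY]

3  4  5  6*       ┃                                
10 11 12 13      ┏━━━━━━━━━━━━━━━━━━━━━━━━━━━━━━━━━
7* 18 19 20      ┃ MusicSequencer                  
4 25 26 27       ┠─────────────────────────────────
━━━━━━━━━━━━━━━━━┃      ▼123456789                 
                 ┃  Bass█·······█·                 
                 ┃ Snare·█····█·█·                 
━━━━┓            ┃  Kick··██··█··█                 
    ┃            ┃   Tom·█····███·                 
────┨            ┃ HiHat·█·█·█·█·█                 
....┃            ┗━━━━━━━━━━━━━━━━━━━━━━━━━━━━━━━━━
══..┃                                              
....┃                                              
....┃                                              
....┃                                              


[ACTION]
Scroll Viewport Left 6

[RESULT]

1  2  3  4  5  6*       ┃                          
8*  9 10 11 12 13      ┏━━━━━━━━━━━━━━━━━━━━━━━━━━━
5 16 17* 18 19 20      ┃ MusicSequencer            
2 23 24 25 26 27       ┠───────────────────────────
━━━━━━━━━━━━━━━━━━━━━━━┃      ▼123456789           
                       ┃  Bass█·······█·           
                       ┃ Snare·█····█·█·           
━━━━━━━━━━┓            ┃  Kick··██··█··█           
          ┃            ┃   Tom·█····███·           
──────────┨            ┃ HiHat·█·█·█·█·█           
..........┃            ┗━━━━━━━━━━━━━━━━━━━━━━━━━━━
════════..┃                                        
..........┃                                        
..........┃                                        
..........┃                                        


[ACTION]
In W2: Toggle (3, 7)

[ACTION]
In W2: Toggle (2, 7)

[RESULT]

1  2  3  4  5  6*       ┃                          
8*  9 10 11 12 13      ┏━━━━━━━━━━━━━━━━━━━━━━━━━━━
5 16 17* 18 19 20      ┃ MusicSequencer            
2 23 24 25 26 27       ┠───────────────────────────
━━━━━━━━━━━━━━━━━━━━━━━┃      ▼123456789           
                       ┃  Bass█·······█·           
                       ┃ Snare·█····█·█·           
━━━━━━━━━━┓            ┃  Kick··██··██·█           
          ┃            ┃   Tom·█····█·█·           
──────────┨            ┃ HiHat·█·█·█·█·█           
..........┃            ┗━━━━━━━━━━━━━━━━━━━━━━━━━━━
════════..┃                                        
..........┃                                        
..........┃                                        
..........┃                                        


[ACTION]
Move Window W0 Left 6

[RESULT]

1  2  3  4  5  6*       ┃                          
8*  9 10 11 12 13      ┏━━━━━━━━━━━━━━━━━━━━━━━━━━━
5 16 17* 18 19 20      ┃ MusicSequencer            
2 23 24 25 26 27       ┠───────────────────────────
━━━━━━━━━━━━━━━━━━━━━━━┃      ▼123456789           
                       ┃  Bass█·······█·           
                       ┃ Snare·█····█·█·           
━━━━┓                  ┃  Kick··██··██·█           
    ┃                  ┃   Tom·█····█·█·           
────┨                  ┃ HiHat·█·█·█·█·█           
....┃                  ┗━━━━━━━━━━━━━━━━━━━━━━━━━━━
══..┃                                              
....┃                                              
....┃                                              
....┃                                              


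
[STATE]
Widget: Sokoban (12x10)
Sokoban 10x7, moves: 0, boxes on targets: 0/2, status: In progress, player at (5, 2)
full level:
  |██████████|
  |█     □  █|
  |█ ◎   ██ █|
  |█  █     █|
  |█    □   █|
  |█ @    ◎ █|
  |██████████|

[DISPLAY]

██████████  
█     □  █  
█ ◎   ██ █  
█  █     █  
█    □   █  
█ @    ◎ █  
██████████  
Moves: 0  0/
            
            


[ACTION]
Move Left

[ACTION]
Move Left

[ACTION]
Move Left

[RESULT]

██████████  
█     □  █  
█ ◎   ██ █  
█  █     █  
█    □   █  
█@     ◎ █  
██████████  
Moves: 1  0/
            
            


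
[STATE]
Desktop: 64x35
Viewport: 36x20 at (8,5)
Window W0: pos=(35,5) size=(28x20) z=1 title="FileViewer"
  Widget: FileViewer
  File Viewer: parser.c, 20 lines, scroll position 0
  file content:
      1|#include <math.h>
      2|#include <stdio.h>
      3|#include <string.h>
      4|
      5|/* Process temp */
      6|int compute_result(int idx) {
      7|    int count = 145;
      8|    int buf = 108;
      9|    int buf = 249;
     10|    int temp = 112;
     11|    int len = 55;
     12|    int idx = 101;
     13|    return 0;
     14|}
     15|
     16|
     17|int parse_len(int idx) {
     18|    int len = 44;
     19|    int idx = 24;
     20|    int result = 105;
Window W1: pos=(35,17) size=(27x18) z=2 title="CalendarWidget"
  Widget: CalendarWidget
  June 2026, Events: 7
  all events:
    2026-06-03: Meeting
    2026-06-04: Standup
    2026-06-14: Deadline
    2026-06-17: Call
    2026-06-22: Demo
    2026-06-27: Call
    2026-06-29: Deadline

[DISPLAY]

                           ┏━━━━━━━━
                           ┃ FileVie
                           ┠────────
                           ┃#include
                           ┃#include
                           ┃#include
                           ┃        
                           ┃/* Proce
                           ┃int comp
                           ┃    int 
                           ┃    int 
                           ┃    int 
                           ┏━━━━━━━━
                           ┃ Calenda
                           ┠────────
                           ┃        
                           ┃Mo Tu We
                           ┃ 1  2  3
                           ┃ 8  9 10
                           ┃15 16 17


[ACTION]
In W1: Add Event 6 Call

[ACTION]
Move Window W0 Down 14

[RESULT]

                                    
                                    
                                    
                                    
                                    
                                    
                                    
                                    
                                    
                                    
                           ┏━━━━━━━━
                           ┃ FileVie
                           ┏━━━━━━━━
                           ┃ Calenda
                           ┠────────
                           ┃        
                           ┃Mo Tu We
                           ┃ 1  2  3
                           ┃ 8  9 10
                           ┃15 16 17


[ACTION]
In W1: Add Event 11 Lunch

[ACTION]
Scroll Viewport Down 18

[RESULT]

                           ┏━━━━━━━━
                           ┃ FileVie
                           ┏━━━━━━━━
                           ┃ Calenda
                           ┠────────
                           ┃        
                           ┃Mo Tu We
                           ┃ 1  2  3
                           ┃ 8  9 10
                           ┃15 16 17
                           ┃22* 23 2
                           ┃29* 30  
                           ┃        
                           ┃        
                           ┃        
                           ┃        
                           ┃        
                           ┃        
                           ┃        
                           ┗━━━━━━━━


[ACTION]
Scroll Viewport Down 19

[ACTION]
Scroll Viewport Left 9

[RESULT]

                                   ┏
                                   ┃
                                   ┏
                                   ┃
                                   ┠
                                   ┃
                                   ┃
                                   ┃
                                   ┃
                                   ┃
                                   ┃
                                   ┃
                                   ┃
                                   ┃
                                   ┃
                                   ┃
                                   ┃
                                   ┃
                                   ┃
                                   ┗


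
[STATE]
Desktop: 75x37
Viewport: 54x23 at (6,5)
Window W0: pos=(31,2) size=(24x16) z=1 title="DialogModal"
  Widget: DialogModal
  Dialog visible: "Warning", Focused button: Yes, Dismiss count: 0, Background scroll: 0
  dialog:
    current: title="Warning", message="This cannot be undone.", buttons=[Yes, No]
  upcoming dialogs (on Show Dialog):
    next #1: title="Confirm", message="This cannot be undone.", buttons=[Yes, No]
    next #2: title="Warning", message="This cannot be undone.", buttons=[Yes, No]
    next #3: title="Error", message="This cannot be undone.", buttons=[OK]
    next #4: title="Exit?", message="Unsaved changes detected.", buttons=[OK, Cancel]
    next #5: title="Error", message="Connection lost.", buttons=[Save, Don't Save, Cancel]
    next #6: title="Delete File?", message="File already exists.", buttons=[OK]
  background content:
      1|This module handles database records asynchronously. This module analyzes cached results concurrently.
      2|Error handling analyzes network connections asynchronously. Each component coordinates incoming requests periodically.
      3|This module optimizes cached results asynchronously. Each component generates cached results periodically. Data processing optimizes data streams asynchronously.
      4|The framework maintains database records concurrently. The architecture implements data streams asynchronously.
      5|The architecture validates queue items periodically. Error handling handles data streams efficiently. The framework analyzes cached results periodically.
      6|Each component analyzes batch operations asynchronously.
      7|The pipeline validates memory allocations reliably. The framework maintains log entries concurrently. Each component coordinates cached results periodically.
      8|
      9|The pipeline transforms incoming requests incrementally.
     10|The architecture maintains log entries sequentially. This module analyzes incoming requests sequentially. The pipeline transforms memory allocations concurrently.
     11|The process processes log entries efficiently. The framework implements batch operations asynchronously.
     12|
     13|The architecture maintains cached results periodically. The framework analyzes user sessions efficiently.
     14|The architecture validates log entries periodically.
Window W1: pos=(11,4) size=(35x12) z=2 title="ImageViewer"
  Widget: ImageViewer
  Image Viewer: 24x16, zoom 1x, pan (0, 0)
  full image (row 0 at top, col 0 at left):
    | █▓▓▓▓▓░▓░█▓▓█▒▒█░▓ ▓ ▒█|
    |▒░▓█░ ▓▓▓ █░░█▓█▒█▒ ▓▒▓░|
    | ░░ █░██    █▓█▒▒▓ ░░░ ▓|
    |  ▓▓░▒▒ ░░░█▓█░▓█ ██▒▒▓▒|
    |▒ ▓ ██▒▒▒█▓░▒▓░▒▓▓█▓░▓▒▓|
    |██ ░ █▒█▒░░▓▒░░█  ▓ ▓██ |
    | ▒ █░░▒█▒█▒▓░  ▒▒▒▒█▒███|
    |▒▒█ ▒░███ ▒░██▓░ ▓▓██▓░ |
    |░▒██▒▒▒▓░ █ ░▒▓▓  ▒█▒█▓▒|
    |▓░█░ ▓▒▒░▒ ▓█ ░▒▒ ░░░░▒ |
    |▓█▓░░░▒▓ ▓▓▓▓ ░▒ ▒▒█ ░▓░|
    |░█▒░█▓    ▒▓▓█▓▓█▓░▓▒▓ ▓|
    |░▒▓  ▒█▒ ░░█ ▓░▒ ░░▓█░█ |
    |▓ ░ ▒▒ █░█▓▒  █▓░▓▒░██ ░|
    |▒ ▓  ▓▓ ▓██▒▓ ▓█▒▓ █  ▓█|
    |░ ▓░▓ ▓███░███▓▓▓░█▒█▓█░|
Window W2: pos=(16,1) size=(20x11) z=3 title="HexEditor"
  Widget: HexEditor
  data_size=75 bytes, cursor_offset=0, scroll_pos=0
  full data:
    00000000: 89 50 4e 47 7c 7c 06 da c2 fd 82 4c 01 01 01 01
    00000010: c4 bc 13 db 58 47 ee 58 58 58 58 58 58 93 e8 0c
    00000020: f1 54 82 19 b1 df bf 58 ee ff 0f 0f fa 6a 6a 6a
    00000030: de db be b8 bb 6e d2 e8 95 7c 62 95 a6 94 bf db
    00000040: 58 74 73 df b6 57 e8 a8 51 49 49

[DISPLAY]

     ┃ Ima┃00000010  c4 bc 13┃         ┃ndles da┃     
     ┠────┃00000020  f1 54 82┃─────────┨ analyze┃     
     ┃ █▓▓┃00000030  de db be┃         ┃timizes ┃     
     ┃▒░▓█┃00000040  58 74 73┃         ┃─────┐in┃     
     ┃ ░░ ┃                  ┃         ┃     │id┃     
     ┃  ▓▓┃                  ┃         ┃ be u│ze┃     
     ┃▒ ▓ ┗━━━━━━━━━━━━━━━━━━┛         ┃o    │es┃     
     ┃██ ░ █▒█▒░░▓▒░░█  ▓ ▓██          ┃─────┘  ┃     
     ┃ ▒ █░░▒█▒█▒▓░  ▒▒▒▒█▒███         ┃ransform┃     
     ┃▒▒█ ▒░███ ▒░██▓░ ▓▓██▓░          ┃re maint┃     
     ┗━━━━━━━━━━━━━━━━━━━━━━━━━━━━━━━━━┛ocesses ┃     
                         ┃                      ┃     
                         ┗━━━━━━━━━━━━━━━━━━━━━━┛     
                                                      
                                                      
                                                      
                                                      
                                                      
                                                      
                                                      
                                                      
                                                      
                                                      


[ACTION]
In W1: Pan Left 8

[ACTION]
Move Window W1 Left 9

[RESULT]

ageViewer ┃00000010  c4 bc 13┃┃module handles da┃     
──────────┃00000020  f1 54 82┃┨ handling analyze┃     
▓▓▓▓░▓░█▓▓┃00000030  de db be┃┃module optimizes ┃     
█░ ▓▓▓ █░░┃00000040  58 74 73┃┃──────────────┐in┃     
 █░██    █┃                  ┃┃  Warning     │id┃     
▓░▒▒ ░░░█▓┃                  ┃┃is cannot be u│ze┃     
 ██▒▒▒█▓░▒┗━━━━━━━━━━━━━━━━━━┛┃ [Yes]  No    │es┃     
░ █▒█▒░░▓▒░░█  ▓ ▓██          ┃──────────────┘  ┃     
█░░▒█▒█▒▓░  ▒▒▒▒█▒███         ┃ipeline transform┃     
 ▒░███ ▒░██▓░ ▓▓██▓░          ┃rchitecture maint┃     
━━━━━━━━━━━━━━━━━━━━━━━━━━━━━━┛rocess processes ┃     
                         ┃                      ┃     
                         ┗━━━━━━━━━━━━━━━━━━━━━━┛     
                                                      
                                                      
                                                      
                                                      
                                                      
                                                      
                                                      
                                                      
                                                      
                                                      


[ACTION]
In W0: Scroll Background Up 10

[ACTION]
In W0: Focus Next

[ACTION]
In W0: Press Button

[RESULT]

ageViewer ┃00000010  c4 bc 13┃┃module handles da┃     
──────────┃00000020  f1 54 82┃┨ handling analyze┃     
▓▓▓▓░▓░█▓▓┃00000030  de db be┃┃module optimizes ┃     
█░ ▓▓▓ █░░┃00000040  58 74 73┃┃ramework maintain┃     
 █░██    █┃                  ┃┃rchitecture valid┃     
▓░▒▒ ░░░█▓┃                  ┃┃component analyze┃     
 ██▒▒▒█▓░▒┗━━━━━━━━━━━━━━━━━━┛┃ipeline validates┃     
░ █▒█▒░░▓▒░░█  ▓ ▓██          ┃                 ┃     
█░░▒█▒█▒▓░  ▒▒▒▒█▒███         ┃ipeline transform┃     
 ▒░███ ▒░██▓░ ▓▓██▓░          ┃rchitecture maint┃     
━━━━━━━━━━━━━━━━━━━━━━━━━━━━━━┛rocess processes ┃     
                         ┃                      ┃     
                         ┗━━━━━━━━━━━━━━━━━━━━━━┛     
                                                      
                                                      
                                                      
                                                      
                                                      
                                                      
                                                      
                                                      
                                                      
                                                      


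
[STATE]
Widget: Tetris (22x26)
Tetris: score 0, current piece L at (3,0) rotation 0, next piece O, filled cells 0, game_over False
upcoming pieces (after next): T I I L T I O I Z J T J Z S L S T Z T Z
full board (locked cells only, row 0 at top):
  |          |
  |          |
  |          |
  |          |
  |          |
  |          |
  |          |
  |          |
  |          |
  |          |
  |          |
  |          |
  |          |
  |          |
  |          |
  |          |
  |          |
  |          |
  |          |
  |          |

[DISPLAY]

     ▒    │Next:      
   ▒▒▒    │▓▓         
          │▓▓         
          │           
          │           
          │           
          │Score:     
          │0          
          │           
          │           
          │           
          │           
          │           
          │           
          │           
          │           
          │           
          │           
          │           
          │           
          │           
          │           
          │           
          │           
          │           
          │           


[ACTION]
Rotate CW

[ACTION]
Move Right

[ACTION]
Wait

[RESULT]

          │Next:      
    ▒     │▓▓         
    ▒     │▓▓         
    ▒▒    │           
          │           
          │           
          │Score:     
          │0          
          │           
          │           
          │           
          │           
          │           
          │           
          │           
          │           
          │           
          │           
          │           
          │           
          │           
          │           
          │           
          │           
          │           
          │           


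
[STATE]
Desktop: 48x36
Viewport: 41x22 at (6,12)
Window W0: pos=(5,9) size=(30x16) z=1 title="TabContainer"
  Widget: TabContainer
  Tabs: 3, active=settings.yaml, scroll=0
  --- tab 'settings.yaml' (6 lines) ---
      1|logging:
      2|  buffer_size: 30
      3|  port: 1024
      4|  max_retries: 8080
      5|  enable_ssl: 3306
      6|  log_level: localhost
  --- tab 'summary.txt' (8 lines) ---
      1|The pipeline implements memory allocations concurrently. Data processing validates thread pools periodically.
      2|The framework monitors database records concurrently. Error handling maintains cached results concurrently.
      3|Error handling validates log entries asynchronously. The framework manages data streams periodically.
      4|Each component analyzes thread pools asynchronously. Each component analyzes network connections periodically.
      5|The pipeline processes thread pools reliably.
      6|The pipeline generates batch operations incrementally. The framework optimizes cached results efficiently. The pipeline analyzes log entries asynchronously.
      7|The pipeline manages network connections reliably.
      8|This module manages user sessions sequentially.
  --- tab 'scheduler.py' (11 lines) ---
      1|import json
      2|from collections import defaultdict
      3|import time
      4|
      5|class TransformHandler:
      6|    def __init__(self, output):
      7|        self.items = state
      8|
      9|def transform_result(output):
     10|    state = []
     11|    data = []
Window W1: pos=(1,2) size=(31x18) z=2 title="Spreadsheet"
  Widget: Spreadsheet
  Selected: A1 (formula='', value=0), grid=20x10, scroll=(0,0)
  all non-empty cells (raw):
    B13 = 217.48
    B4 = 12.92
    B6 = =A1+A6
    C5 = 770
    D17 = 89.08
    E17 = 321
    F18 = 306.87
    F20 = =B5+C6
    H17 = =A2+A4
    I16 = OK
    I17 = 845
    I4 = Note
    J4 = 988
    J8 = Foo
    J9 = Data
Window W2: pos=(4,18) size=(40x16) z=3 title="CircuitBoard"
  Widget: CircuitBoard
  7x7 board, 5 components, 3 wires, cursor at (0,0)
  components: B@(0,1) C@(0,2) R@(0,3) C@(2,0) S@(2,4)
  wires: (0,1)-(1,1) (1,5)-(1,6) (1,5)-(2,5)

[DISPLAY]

       0       0     770 ┃xt┃            
       0       0       0 ┃──┃            
       0       0       0 ┃  ┃            
       0       0       0 ┃  ┃            
       0       0       0 ┃  ┃            
       0       0       0 ┃  ┃            
━━━━━━━━━━━━━━━━━━━━━━━━━━━━━━━━━━━━━┓   
CircuitBoard                         ┃   
─────────────────────────────────────┨   
  0 1 2 3 4 5 6                      ┃   
  [.]  B   C   R                     ┃   
       │                             ┃   
       ·               · ─ ·         ┃   
                       │             ┃   
   C               S   ·             ┃   
                                     ┃   
                                     ┃   
                                     ┃   
                                     ┃   
                                     ┃   
                                     ┃   
━━━━━━━━━━━━━━━━━━━━━━━━━━━━━━━━━━━━━┛   


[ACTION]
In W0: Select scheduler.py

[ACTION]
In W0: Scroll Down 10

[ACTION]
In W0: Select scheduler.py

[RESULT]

       0       0     770 ┃xt┃            
       0       0       0 ┃──┃            
       0       0       0 ┃  ┃            
       0       0       0 ┃fa┃            
       0       0       0 ┃  ┃            
       0       0       0 ┃  ┃            
━━━━━━━━━━━━━━━━━━━━━━━━━━━━━━━━━━━━━┓   
CircuitBoard                         ┃   
─────────────────────────────────────┨   
  0 1 2 3 4 5 6                      ┃   
  [.]  B   C   R                     ┃   
       │                             ┃   
       ·               · ─ ·         ┃   
                       │             ┃   
   C               S   ·             ┃   
                                     ┃   
                                     ┃   
                                     ┃   
                                     ┃   
                                     ┃   
                                     ┃   
━━━━━━━━━━━━━━━━━━━━━━━━━━━━━━━━━━━━━┛   
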